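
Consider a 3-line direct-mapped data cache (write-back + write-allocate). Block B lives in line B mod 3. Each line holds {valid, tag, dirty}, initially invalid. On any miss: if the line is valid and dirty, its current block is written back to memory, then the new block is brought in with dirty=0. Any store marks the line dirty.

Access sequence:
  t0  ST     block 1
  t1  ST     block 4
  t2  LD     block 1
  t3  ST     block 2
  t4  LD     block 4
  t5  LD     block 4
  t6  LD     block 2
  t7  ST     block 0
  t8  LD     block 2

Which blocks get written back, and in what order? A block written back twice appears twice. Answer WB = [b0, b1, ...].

WB = [1, 4]

0: W B1 -> L1 miss  d=D]
1: W B4 -> L1 miss wb->B1  d=D]
2: R B1 -> L1 miss wb->B4  d=-]
3: W B2 -> L2 miss  d=D]
4: R B4 -> L1 miss  d=-]
5: R B4 -> L1 hit  d=-]
6: R B2 -> L2 hit  d=D]
7: W B0 -> L0 miss  d=D]
8: R B2 -> L2 hit  d=D]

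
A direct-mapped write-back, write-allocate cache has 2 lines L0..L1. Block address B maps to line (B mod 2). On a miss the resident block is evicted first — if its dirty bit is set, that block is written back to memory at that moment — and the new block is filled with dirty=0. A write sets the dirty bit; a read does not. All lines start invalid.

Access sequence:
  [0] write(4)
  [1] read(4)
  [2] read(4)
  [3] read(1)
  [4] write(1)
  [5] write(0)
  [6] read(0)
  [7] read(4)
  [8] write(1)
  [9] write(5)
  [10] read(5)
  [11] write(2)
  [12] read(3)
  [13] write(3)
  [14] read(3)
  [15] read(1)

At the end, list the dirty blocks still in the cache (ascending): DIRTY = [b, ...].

DIRTY = [2]

  0 | W B4 → L0 miss [D]
  1 | R B4 → L0 hit [D]
  2 | R B4 → L0 hit [D]
  3 | R B1 → L1 miss [-]
  4 | W B1 → L1 hit [D]
  5 | W B0 → L0 miss wb→B4 [D]
  6 | R B0 → L0 hit [D]
  7 | R B4 → L0 miss wb→B0 [-]
  8 | W B1 → L1 hit [D]
  9 | W B5 → L1 miss wb→B1 [D]
  10 | R B5 → L1 hit [D]
  11 | W B2 → L0 miss [D]
  12 | R B3 → L1 miss wb→B5 [-]
  13 | W B3 → L1 hit [D]
  14 | R B3 → L1 hit [D]
  15 | R B1 → L1 miss wb→B3 [-]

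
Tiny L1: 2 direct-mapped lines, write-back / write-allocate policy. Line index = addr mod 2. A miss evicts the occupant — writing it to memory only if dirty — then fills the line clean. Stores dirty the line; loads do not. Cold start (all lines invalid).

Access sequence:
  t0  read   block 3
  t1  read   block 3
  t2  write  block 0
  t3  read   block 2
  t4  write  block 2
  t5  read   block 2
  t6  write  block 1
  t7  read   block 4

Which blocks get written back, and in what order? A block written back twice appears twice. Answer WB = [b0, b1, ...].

WB = [0, 2]

0: R B3 -> L1 miss  d=-]
1: R B3 -> L1 hit  d=-]
2: W B0 -> L0 miss  d=D]
3: R B2 -> L0 miss wb->B0  d=-]
4: W B2 -> L0 hit  d=D]
5: R B2 -> L0 hit  d=D]
6: W B1 -> L1 miss  d=D]
7: R B4 -> L0 miss wb->B2  d=-]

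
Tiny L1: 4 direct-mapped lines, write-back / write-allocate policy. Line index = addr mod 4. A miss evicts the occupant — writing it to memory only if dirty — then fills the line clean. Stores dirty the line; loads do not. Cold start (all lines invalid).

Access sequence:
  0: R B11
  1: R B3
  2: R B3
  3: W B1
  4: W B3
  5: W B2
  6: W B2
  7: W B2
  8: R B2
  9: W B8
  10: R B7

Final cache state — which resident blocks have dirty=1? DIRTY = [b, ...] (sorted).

DIRTY = [1, 2, 8]

0: R B11 → L3 miss [-]
1: R B3 → L3 miss [-]
2: R B3 → L3 hit [-]
3: W B1 → L1 miss [D]
4: W B3 → L3 hit [D]
5: W B2 → L2 miss [D]
6: W B2 → L2 hit [D]
7: W B2 → L2 hit [D]
8: R B2 → L2 hit [D]
9: W B8 → L0 miss [D]
10: R B7 → L3 miss wb→B3 [-]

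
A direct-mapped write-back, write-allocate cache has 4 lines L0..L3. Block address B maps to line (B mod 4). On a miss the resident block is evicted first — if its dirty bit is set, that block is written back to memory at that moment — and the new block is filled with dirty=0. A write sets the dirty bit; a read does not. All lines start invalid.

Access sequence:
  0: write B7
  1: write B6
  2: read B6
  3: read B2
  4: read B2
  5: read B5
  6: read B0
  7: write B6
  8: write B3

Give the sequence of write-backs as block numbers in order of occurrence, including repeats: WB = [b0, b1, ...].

0: W B7 -> L3 miss  d=D]
1: W B6 -> L2 miss  d=D]
2: R B6 -> L2 hit  d=D]
3: R B2 -> L2 miss wb->B6  d=-]
4: R B2 -> L2 hit  d=-]
5: R B5 -> L1 miss  d=-]
6: R B0 -> L0 miss  d=-]
7: W B6 -> L2 miss  d=D]
8: W B3 -> L3 miss wb->B7  d=D]

WB = [6, 7]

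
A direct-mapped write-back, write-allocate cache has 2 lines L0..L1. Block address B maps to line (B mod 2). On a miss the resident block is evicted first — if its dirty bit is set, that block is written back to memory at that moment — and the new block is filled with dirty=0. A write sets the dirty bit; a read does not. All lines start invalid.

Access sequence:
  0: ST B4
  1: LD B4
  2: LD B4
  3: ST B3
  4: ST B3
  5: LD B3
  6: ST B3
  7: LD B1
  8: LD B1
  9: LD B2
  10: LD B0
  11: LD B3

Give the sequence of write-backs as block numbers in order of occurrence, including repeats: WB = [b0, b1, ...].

WB = [3, 4]

0: W B4 → L0 miss [D]
1: R B4 → L0 hit [D]
2: R B4 → L0 hit [D]
3: W B3 → L1 miss [D]
4: W B3 → L1 hit [D]
5: R B3 → L1 hit [D]
6: W B3 → L1 hit [D]
7: R B1 → L1 miss wb→B3 [-]
8: R B1 → L1 hit [-]
9: R B2 → L0 miss wb→B4 [-]
10: R B0 → L0 miss [-]
11: R B3 → L1 miss [-]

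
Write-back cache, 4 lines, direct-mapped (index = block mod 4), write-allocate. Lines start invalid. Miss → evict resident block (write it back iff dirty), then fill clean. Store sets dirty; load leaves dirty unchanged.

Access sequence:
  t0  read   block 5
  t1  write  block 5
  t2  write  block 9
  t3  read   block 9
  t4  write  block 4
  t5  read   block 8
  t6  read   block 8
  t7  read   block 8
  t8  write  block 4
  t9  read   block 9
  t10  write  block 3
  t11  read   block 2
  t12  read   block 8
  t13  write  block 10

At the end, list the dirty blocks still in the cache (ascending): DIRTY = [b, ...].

DIRTY = [3, 9, 10]

  0 | R B5 → L1 miss [-]
  1 | W B5 → L1 hit [D]
  2 | W B9 → L1 miss wb→B5 [D]
  3 | R B9 → L1 hit [D]
  4 | W B4 → L0 miss [D]
  5 | R B8 → L0 miss wb→B4 [-]
  6 | R B8 → L0 hit [-]
  7 | R B8 → L0 hit [-]
  8 | W B4 → L0 miss [D]
  9 | R B9 → L1 hit [D]
  10 | W B3 → L3 miss [D]
  11 | R B2 → L2 miss [-]
  12 | R B8 → L0 miss wb→B4 [-]
  13 | W B10 → L2 miss [D]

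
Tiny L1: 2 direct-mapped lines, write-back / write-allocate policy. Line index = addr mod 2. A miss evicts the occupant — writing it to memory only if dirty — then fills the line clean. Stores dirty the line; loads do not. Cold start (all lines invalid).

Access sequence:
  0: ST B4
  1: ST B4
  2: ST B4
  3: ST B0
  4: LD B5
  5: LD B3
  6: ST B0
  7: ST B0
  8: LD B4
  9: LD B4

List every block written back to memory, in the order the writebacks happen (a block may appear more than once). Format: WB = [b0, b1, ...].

0: W B4 -> L0 miss  d=D]
1: W B4 -> L0 hit  d=D]
2: W B4 -> L0 hit  d=D]
3: W B0 -> L0 miss wb->B4  d=D]
4: R B5 -> L1 miss  d=-]
5: R B3 -> L1 miss  d=-]
6: W B0 -> L0 hit  d=D]
7: W B0 -> L0 hit  d=D]
8: R B4 -> L0 miss wb->B0  d=-]
9: R B4 -> L0 hit  d=-]

WB = [4, 0]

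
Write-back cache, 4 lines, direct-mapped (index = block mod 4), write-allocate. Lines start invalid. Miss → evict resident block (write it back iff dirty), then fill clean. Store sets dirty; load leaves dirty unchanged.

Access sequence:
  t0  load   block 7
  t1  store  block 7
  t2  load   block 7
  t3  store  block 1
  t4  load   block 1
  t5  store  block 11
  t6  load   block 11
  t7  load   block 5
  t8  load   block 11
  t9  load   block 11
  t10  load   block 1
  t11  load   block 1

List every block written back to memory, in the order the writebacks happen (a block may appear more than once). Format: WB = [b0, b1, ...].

WB = [7, 1]

  0 | R B7 → L3 miss [-]
  1 | W B7 → L3 hit [D]
  2 | R B7 → L3 hit [D]
  3 | W B1 → L1 miss [D]
  4 | R B1 → L1 hit [D]
  5 | W B11 → L3 miss wb→B7 [D]
  6 | R B11 → L3 hit [D]
  7 | R B5 → L1 miss wb→B1 [-]
  8 | R B11 → L3 hit [D]
  9 | R B11 → L3 hit [D]
  10 | R B1 → L1 miss [-]
  11 | R B1 → L1 hit [-]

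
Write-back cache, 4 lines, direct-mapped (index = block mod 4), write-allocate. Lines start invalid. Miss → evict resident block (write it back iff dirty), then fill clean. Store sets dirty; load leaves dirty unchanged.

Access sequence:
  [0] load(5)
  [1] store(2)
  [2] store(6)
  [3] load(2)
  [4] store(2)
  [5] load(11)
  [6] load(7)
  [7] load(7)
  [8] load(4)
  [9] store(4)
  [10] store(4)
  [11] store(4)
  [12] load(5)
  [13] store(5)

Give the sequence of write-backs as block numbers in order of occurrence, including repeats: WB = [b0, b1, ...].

  0 | R B5 → L1 miss [-]
  1 | W B2 → L2 miss [D]
  2 | W B6 → L2 miss wb→B2 [D]
  3 | R B2 → L2 miss wb→B6 [-]
  4 | W B2 → L2 hit [D]
  5 | R B11 → L3 miss [-]
  6 | R B7 → L3 miss [-]
  7 | R B7 → L3 hit [-]
  8 | R B4 → L0 miss [-]
  9 | W B4 → L0 hit [D]
  10 | W B4 → L0 hit [D]
  11 | W B4 → L0 hit [D]
  12 | R B5 → L1 hit [-]
  13 | W B5 → L1 hit [D]

WB = [2, 6]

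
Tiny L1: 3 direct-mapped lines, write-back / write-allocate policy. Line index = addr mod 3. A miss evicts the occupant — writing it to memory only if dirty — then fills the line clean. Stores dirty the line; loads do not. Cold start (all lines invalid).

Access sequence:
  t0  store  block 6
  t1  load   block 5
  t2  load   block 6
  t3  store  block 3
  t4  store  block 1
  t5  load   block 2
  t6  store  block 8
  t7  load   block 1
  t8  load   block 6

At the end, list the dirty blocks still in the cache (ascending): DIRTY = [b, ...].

0: W B6 → L0 miss [D]
1: R B5 → L2 miss [-]
2: R B6 → L0 hit [D]
3: W B3 → L0 miss wb→B6 [D]
4: W B1 → L1 miss [D]
5: R B2 → L2 miss [-]
6: W B8 → L2 miss [D]
7: R B1 → L1 hit [D]
8: R B6 → L0 miss wb→B3 [-]

DIRTY = [1, 8]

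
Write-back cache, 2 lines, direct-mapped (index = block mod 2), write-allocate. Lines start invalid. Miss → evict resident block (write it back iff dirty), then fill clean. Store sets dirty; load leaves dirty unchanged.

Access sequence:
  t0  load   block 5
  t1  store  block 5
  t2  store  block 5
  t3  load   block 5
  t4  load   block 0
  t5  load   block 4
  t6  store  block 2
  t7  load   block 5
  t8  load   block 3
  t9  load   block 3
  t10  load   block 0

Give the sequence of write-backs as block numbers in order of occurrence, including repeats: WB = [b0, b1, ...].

WB = [5, 2]

  0 | R B5 → L1 miss [-]
  1 | W B5 → L1 hit [D]
  2 | W B5 → L1 hit [D]
  3 | R B5 → L1 hit [D]
  4 | R B0 → L0 miss [-]
  5 | R B4 → L0 miss [-]
  6 | W B2 → L0 miss [D]
  7 | R B5 → L1 hit [D]
  8 | R B3 → L1 miss wb→B5 [-]
  9 | R B3 → L1 hit [-]
  10 | R B0 → L0 miss wb→B2 [-]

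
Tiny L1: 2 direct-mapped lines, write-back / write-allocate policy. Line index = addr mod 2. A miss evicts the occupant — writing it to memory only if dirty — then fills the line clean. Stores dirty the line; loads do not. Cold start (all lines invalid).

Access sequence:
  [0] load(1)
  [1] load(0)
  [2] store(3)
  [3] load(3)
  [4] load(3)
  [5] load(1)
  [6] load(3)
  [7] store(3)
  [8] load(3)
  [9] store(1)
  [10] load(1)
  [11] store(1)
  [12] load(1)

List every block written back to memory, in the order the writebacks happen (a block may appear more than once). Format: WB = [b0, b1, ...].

WB = [3, 3]

0: R B1 -> L1 miss  d=-]
1: R B0 -> L0 miss  d=-]
2: W B3 -> L1 miss  d=D]
3: R B3 -> L1 hit  d=D]
4: R B3 -> L1 hit  d=D]
5: R B1 -> L1 miss wb->B3  d=-]
6: R B3 -> L1 miss  d=-]
7: W B3 -> L1 hit  d=D]
8: R B3 -> L1 hit  d=D]
9: W B1 -> L1 miss wb->B3  d=D]
10: R B1 -> L1 hit  d=D]
11: W B1 -> L1 hit  d=D]
12: R B1 -> L1 hit  d=D]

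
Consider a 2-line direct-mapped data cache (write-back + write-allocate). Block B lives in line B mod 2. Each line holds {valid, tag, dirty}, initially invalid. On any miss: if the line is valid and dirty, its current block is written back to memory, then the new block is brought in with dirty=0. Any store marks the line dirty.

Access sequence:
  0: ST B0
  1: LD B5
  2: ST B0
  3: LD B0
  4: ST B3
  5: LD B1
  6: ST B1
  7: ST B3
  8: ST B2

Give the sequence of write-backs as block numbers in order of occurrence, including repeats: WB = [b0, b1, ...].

WB = [3, 1, 0]

0: W B0 → L0 miss [D]
1: R B5 → L1 miss [-]
2: W B0 → L0 hit [D]
3: R B0 → L0 hit [D]
4: W B3 → L1 miss [D]
5: R B1 → L1 miss wb→B3 [-]
6: W B1 → L1 hit [D]
7: W B3 → L1 miss wb→B1 [D]
8: W B2 → L0 miss wb→B0 [D]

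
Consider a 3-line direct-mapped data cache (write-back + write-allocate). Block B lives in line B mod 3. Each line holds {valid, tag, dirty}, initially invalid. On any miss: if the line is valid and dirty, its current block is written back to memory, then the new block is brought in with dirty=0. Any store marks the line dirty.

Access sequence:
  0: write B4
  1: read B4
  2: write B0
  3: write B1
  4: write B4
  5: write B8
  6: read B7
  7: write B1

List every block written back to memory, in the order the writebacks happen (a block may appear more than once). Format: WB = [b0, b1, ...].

WB = [4, 1, 4]

0: W B4 -> L1 miss  d=D]
1: R B4 -> L1 hit  d=D]
2: W B0 -> L0 miss  d=D]
3: W B1 -> L1 miss wb->B4  d=D]
4: W B4 -> L1 miss wb->B1  d=D]
5: W B8 -> L2 miss  d=D]
6: R B7 -> L1 miss wb->B4  d=-]
7: W B1 -> L1 miss  d=D]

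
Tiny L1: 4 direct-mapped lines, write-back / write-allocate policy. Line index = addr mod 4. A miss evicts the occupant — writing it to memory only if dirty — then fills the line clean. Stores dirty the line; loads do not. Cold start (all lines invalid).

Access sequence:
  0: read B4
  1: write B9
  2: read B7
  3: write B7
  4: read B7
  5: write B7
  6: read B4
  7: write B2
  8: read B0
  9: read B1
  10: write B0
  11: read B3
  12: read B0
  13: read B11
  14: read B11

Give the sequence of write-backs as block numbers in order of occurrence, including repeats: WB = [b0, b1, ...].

  0 | R B4 → L0 miss [-]
  1 | W B9 → L1 miss [D]
  2 | R B7 → L3 miss [-]
  3 | W B7 → L3 hit [D]
  4 | R B7 → L3 hit [D]
  5 | W B7 → L3 hit [D]
  6 | R B4 → L0 hit [-]
  7 | W B2 → L2 miss [D]
  8 | R B0 → L0 miss [-]
  9 | R B1 → L1 miss wb→B9 [-]
  10 | W B0 → L0 hit [D]
  11 | R B3 → L3 miss wb→B7 [-]
  12 | R B0 → L0 hit [D]
  13 | R B11 → L3 miss [-]
  14 | R B11 → L3 hit [-]

WB = [9, 7]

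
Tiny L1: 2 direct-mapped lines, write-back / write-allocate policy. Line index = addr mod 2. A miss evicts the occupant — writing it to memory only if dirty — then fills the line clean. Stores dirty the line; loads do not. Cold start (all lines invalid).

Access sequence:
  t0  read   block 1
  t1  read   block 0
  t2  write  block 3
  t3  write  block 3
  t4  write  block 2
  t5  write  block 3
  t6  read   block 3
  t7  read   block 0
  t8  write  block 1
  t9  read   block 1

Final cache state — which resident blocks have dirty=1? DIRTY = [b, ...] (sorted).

0: R B1 → L1 miss [-]
1: R B0 → L0 miss [-]
2: W B3 → L1 miss [D]
3: W B3 → L1 hit [D]
4: W B2 → L0 miss [D]
5: W B3 → L1 hit [D]
6: R B3 → L1 hit [D]
7: R B0 → L0 miss wb→B2 [-]
8: W B1 → L1 miss wb→B3 [D]
9: R B1 → L1 hit [D]

DIRTY = [1]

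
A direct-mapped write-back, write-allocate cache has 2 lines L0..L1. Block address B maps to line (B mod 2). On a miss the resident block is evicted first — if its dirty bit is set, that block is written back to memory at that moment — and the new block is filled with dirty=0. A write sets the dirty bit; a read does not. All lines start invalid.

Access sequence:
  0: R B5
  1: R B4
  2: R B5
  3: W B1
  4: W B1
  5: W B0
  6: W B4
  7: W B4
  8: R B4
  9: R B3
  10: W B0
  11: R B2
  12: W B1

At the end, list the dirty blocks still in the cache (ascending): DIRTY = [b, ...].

0: R B5 -> L1 miss  d=-]
1: R B4 -> L0 miss  d=-]
2: R B5 -> L1 hit  d=-]
3: W B1 -> L1 miss  d=D]
4: W B1 -> L1 hit  d=D]
5: W B0 -> L0 miss  d=D]
6: W B4 -> L0 miss wb->B0  d=D]
7: W B4 -> L0 hit  d=D]
8: R B4 -> L0 hit  d=D]
9: R B3 -> L1 miss wb->B1  d=-]
10: W B0 -> L0 miss wb->B4  d=D]
11: R B2 -> L0 miss wb->B0  d=-]
12: W B1 -> L1 miss  d=D]

DIRTY = [1]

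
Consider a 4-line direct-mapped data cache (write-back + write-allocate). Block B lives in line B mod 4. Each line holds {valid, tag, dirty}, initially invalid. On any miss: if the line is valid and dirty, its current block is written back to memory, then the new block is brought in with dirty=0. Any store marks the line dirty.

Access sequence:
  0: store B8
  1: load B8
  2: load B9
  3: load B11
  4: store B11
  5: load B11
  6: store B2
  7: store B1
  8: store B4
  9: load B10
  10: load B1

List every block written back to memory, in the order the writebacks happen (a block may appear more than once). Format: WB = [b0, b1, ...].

0: W B8 → L0 miss [D]
1: R B8 → L0 hit [D]
2: R B9 → L1 miss [-]
3: R B11 → L3 miss [-]
4: W B11 → L3 hit [D]
5: R B11 → L3 hit [D]
6: W B2 → L2 miss [D]
7: W B1 → L1 miss [D]
8: W B4 → L0 miss wb→B8 [D]
9: R B10 → L2 miss wb→B2 [-]
10: R B1 → L1 hit [D]

WB = [8, 2]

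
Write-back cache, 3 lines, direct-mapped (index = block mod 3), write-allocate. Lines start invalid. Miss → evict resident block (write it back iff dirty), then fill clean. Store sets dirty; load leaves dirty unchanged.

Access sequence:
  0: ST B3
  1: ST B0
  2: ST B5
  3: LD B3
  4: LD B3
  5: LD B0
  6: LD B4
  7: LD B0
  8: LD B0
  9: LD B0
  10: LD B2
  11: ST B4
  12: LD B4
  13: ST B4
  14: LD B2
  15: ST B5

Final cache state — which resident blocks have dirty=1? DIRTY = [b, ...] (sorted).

  0 | W B3 → L0 miss [D]
  1 | W B0 → L0 miss wb→B3 [D]
  2 | W B5 → L2 miss [D]
  3 | R B3 → L0 miss wb→B0 [-]
  4 | R B3 → L0 hit [-]
  5 | R B0 → L0 miss [-]
  6 | R B4 → L1 miss [-]
  7 | R B0 → L0 hit [-]
  8 | R B0 → L0 hit [-]
  9 | R B0 → L0 hit [-]
  10 | R B2 → L2 miss wb→B5 [-]
  11 | W B4 → L1 hit [D]
  12 | R B4 → L1 hit [D]
  13 | W B4 → L1 hit [D]
  14 | R B2 → L2 hit [-]
  15 | W B5 → L2 miss [D]

DIRTY = [4, 5]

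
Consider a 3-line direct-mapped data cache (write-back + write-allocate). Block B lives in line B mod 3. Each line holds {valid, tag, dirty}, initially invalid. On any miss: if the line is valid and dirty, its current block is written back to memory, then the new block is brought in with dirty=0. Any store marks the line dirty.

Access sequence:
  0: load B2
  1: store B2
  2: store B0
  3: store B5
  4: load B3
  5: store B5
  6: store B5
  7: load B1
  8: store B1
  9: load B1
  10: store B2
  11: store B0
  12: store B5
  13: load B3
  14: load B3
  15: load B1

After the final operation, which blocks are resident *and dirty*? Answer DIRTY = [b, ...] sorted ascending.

DIRTY = [1, 5]

0: R B2 -> L2 miss  d=-]
1: W B2 -> L2 hit  d=D]
2: W B0 -> L0 miss  d=D]
3: W B5 -> L2 miss wb->B2  d=D]
4: R B3 -> L0 miss wb->B0  d=-]
5: W B5 -> L2 hit  d=D]
6: W B5 -> L2 hit  d=D]
7: R B1 -> L1 miss  d=-]
8: W B1 -> L1 hit  d=D]
9: R B1 -> L1 hit  d=D]
10: W B2 -> L2 miss wb->B5  d=D]
11: W B0 -> L0 miss  d=D]
12: W B5 -> L2 miss wb->B2  d=D]
13: R B3 -> L0 miss wb->B0  d=-]
14: R B3 -> L0 hit  d=-]
15: R B1 -> L1 hit  d=D]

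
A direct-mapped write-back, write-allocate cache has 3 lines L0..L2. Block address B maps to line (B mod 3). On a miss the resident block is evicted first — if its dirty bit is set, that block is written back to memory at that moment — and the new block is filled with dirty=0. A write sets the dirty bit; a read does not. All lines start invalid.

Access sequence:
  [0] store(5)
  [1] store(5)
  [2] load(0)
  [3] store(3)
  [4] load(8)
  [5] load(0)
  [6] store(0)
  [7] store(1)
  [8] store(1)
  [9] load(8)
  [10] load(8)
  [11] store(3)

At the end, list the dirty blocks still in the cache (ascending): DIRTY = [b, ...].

0: W B5 -> L2 miss  d=D]
1: W B5 -> L2 hit  d=D]
2: R B0 -> L0 miss  d=-]
3: W B3 -> L0 miss  d=D]
4: R B8 -> L2 miss wb->B5  d=-]
5: R B0 -> L0 miss wb->B3  d=-]
6: W B0 -> L0 hit  d=D]
7: W B1 -> L1 miss  d=D]
8: W B1 -> L1 hit  d=D]
9: R B8 -> L2 hit  d=-]
10: R B8 -> L2 hit  d=-]
11: W B3 -> L0 miss wb->B0  d=D]

DIRTY = [1, 3]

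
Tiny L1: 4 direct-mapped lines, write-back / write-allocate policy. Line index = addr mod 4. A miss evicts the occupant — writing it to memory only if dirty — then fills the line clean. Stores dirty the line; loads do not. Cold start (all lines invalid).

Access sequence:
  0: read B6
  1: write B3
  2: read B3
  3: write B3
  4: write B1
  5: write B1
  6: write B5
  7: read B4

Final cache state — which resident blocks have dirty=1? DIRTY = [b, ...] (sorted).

DIRTY = [3, 5]

0: R B6 → L2 miss [-]
1: W B3 → L3 miss [D]
2: R B3 → L3 hit [D]
3: W B3 → L3 hit [D]
4: W B1 → L1 miss [D]
5: W B1 → L1 hit [D]
6: W B5 → L1 miss wb→B1 [D]
7: R B4 → L0 miss [-]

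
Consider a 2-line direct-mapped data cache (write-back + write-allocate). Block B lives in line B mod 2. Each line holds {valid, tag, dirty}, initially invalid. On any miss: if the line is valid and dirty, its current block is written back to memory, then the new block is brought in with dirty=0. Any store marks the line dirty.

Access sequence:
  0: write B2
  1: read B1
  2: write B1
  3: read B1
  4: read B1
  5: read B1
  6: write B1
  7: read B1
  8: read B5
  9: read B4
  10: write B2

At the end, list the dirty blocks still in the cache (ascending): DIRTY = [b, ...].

  0 | W B2 → L0 miss [D]
  1 | R B1 → L1 miss [-]
  2 | W B1 → L1 hit [D]
  3 | R B1 → L1 hit [D]
  4 | R B1 → L1 hit [D]
  5 | R B1 → L1 hit [D]
  6 | W B1 → L1 hit [D]
  7 | R B1 → L1 hit [D]
  8 | R B5 → L1 miss wb→B1 [-]
  9 | R B4 → L0 miss wb→B2 [-]
  10 | W B2 → L0 miss [D]

DIRTY = [2]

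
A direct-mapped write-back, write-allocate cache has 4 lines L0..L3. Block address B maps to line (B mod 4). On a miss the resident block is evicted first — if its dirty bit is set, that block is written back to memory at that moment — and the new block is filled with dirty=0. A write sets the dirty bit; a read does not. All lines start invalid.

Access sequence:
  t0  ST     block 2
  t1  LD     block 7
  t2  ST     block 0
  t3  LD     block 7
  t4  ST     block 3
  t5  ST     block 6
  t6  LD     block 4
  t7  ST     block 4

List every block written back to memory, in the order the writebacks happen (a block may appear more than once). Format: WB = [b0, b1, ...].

WB = [2, 0]

  0 | W B2 → L2 miss [D]
  1 | R B7 → L3 miss [-]
  2 | W B0 → L0 miss [D]
  3 | R B7 → L3 hit [-]
  4 | W B3 → L3 miss [D]
  5 | W B6 → L2 miss wb→B2 [D]
  6 | R B4 → L0 miss wb→B0 [-]
  7 | W B4 → L0 hit [D]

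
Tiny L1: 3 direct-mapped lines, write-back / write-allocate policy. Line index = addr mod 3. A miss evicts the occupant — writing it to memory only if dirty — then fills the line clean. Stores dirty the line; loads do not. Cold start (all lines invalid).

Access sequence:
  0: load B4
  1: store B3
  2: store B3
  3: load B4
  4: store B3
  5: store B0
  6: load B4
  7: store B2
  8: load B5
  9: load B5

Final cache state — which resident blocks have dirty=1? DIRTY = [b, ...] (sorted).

  0 | R B4 → L1 miss [-]
  1 | W B3 → L0 miss [D]
  2 | W B3 → L0 hit [D]
  3 | R B4 → L1 hit [-]
  4 | W B3 → L0 hit [D]
  5 | W B0 → L0 miss wb→B3 [D]
  6 | R B4 → L1 hit [-]
  7 | W B2 → L2 miss [D]
  8 | R B5 → L2 miss wb→B2 [-]
  9 | R B5 → L2 hit [-]

DIRTY = [0]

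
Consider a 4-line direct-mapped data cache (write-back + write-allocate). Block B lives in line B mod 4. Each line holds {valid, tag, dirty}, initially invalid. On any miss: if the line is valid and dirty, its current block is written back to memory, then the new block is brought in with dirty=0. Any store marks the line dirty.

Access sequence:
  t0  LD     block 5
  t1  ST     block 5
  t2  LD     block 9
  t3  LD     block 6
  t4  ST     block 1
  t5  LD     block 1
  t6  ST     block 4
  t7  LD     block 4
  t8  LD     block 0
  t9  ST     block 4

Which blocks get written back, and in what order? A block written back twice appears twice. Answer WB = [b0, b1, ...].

WB = [5, 4]

  0 | R B5 → L1 miss [-]
  1 | W B5 → L1 hit [D]
  2 | R B9 → L1 miss wb→B5 [-]
  3 | R B6 → L2 miss [-]
  4 | W B1 → L1 miss [D]
  5 | R B1 → L1 hit [D]
  6 | W B4 → L0 miss [D]
  7 | R B4 → L0 hit [D]
  8 | R B0 → L0 miss wb→B4 [-]
  9 | W B4 → L0 miss [D]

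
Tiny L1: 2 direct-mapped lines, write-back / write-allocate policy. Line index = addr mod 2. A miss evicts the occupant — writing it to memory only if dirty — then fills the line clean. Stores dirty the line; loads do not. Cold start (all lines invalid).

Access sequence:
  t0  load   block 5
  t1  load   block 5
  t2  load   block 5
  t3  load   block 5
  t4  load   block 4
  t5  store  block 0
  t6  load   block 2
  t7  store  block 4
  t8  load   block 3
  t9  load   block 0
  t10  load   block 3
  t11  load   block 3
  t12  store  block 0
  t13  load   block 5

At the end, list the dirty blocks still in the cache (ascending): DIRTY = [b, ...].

0: R B5 -> L1 miss  d=-]
1: R B5 -> L1 hit  d=-]
2: R B5 -> L1 hit  d=-]
3: R B5 -> L1 hit  d=-]
4: R B4 -> L0 miss  d=-]
5: W B0 -> L0 miss  d=D]
6: R B2 -> L0 miss wb->B0  d=-]
7: W B4 -> L0 miss  d=D]
8: R B3 -> L1 miss  d=-]
9: R B0 -> L0 miss wb->B4  d=-]
10: R B3 -> L1 hit  d=-]
11: R B3 -> L1 hit  d=-]
12: W B0 -> L0 hit  d=D]
13: R B5 -> L1 miss  d=-]

DIRTY = [0]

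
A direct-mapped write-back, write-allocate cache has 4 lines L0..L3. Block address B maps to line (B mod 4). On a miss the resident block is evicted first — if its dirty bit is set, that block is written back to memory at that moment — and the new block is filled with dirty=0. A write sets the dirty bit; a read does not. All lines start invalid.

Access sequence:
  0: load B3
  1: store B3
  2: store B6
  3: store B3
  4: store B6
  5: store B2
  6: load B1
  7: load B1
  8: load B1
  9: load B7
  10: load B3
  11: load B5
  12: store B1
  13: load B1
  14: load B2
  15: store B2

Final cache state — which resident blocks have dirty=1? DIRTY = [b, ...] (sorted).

DIRTY = [1, 2]

  0 | R B3 → L3 miss [-]
  1 | W B3 → L3 hit [D]
  2 | W B6 → L2 miss [D]
  3 | W B3 → L3 hit [D]
  4 | W B6 → L2 hit [D]
  5 | W B2 → L2 miss wb→B6 [D]
  6 | R B1 → L1 miss [-]
  7 | R B1 → L1 hit [-]
  8 | R B1 → L1 hit [-]
  9 | R B7 → L3 miss wb→B3 [-]
  10 | R B3 → L3 miss [-]
  11 | R B5 → L1 miss [-]
  12 | W B1 → L1 miss [D]
  13 | R B1 → L1 hit [D]
  14 | R B2 → L2 hit [D]
  15 | W B2 → L2 hit [D]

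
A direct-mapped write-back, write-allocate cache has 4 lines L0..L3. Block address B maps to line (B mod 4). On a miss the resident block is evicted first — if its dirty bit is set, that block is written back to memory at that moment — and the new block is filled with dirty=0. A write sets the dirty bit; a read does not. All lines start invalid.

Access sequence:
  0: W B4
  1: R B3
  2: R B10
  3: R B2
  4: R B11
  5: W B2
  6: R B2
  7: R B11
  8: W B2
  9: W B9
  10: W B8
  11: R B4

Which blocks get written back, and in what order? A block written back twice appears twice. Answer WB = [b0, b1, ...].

WB = [4, 8]

0: W B4 -> L0 miss  d=D]
1: R B3 -> L3 miss  d=-]
2: R B10 -> L2 miss  d=-]
3: R B2 -> L2 miss  d=-]
4: R B11 -> L3 miss  d=-]
5: W B2 -> L2 hit  d=D]
6: R B2 -> L2 hit  d=D]
7: R B11 -> L3 hit  d=-]
8: W B2 -> L2 hit  d=D]
9: W B9 -> L1 miss  d=D]
10: W B8 -> L0 miss wb->B4  d=D]
11: R B4 -> L0 miss wb->B8  d=-]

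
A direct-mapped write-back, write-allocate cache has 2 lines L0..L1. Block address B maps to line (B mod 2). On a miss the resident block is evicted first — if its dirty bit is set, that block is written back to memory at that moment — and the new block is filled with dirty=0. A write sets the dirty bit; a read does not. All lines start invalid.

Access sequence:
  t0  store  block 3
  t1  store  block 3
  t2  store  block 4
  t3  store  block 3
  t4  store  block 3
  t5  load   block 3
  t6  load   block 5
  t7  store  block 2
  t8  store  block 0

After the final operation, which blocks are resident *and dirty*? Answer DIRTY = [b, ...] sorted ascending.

DIRTY = [0]

0: W B3 -> L1 miss  d=D]
1: W B3 -> L1 hit  d=D]
2: W B4 -> L0 miss  d=D]
3: W B3 -> L1 hit  d=D]
4: W B3 -> L1 hit  d=D]
5: R B3 -> L1 hit  d=D]
6: R B5 -> L1 miss wb->B3  d=-]
7: W B2 -> L0 miss wb->B4  d=D]
8: W B0 -> L0 miss wb->B2  d=D]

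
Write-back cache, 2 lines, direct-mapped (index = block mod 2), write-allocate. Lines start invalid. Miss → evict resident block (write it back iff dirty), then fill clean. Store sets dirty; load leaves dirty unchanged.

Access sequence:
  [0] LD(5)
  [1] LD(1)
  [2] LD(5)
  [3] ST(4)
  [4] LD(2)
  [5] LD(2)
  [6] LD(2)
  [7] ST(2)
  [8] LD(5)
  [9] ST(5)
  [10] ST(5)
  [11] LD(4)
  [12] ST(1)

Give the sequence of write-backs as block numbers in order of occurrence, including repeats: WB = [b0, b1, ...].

0: R B5 → L1 miss [-]
1: R B1 → L1 miss [-]
2: R B5 → L1 miss [-]
3: W B4 → L0 miss [D]
4: R B2 → L0 miss wb→B4 [-]
5: R B2 → L0 hit [-]
6: R B2 → L0 hit [-]
7: W B2 → L0 hit [D]
8: R B5 → L1 hit [-]
9: W B5 → L1 hit [D]
10: W B5 → L1 hit [D]
11: R B4 → L0 miss wb→B2 [-]
12: W B1 → L1 miss wb→B5 [D]

WB = [4, 2, 5]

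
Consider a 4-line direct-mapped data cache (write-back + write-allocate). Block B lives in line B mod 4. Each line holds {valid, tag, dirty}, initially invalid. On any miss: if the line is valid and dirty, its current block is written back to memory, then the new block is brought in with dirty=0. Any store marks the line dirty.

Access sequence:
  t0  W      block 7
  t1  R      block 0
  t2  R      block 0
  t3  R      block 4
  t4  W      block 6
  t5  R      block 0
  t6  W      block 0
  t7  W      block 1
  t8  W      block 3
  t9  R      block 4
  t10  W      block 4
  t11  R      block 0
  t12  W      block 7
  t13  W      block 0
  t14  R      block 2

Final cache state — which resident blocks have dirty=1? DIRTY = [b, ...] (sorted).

  0 | W B7 → L3 miss [D]
  1 | R B0 → L0 miss [-]
  2 | R B0 → L0 hit [-]
  3 | R B4 → L0 miss [-]
  4 | W B6 → L2 miss [D]
  5 | R B0 → L0 miss [-]
  6 | W B0 → L0 hit [D]
  7 | W B1 → L1 miss [D]
  8 | W B3 → L3 miss wb→B7 [D]
  9 | R B4 → L0 miss wb→B0 [-]
  10 | W B4 → L0 hit [D]
  11 | R B0 → L0 miss wb→B4 [-]
  12 | W B7 → L3 miss wb→B3 [D]
  13 | W B0 → L0 hit [D]
  14 | R B2 → L2 miss wb→B6 [-]

DIRTY = [0, 1, 7]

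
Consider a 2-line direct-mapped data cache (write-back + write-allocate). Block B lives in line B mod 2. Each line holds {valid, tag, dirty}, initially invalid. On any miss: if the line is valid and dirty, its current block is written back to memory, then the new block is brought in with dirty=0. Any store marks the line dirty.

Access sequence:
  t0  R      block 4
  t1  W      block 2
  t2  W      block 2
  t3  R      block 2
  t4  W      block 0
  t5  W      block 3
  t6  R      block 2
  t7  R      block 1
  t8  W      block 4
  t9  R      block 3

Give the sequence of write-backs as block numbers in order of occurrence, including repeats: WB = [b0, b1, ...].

WB = [2, 0, 3]

0: R B4 → L0 miss [-]
1: W B2 → L0 miss [D]
2: W B2 → L0 hit [D]
3: R B2 → L0 hit [D]
4: W B0 → L0 miss wb→B2 [D]
5: W B3 → L1 miss [D]
6: R B2 → L0 miss wb→B0 [-]
7: R B1 → L1 miss wb→B3 [-]
8: W B4 → L0 miss [D]
9: R B3 → L1 miss [-]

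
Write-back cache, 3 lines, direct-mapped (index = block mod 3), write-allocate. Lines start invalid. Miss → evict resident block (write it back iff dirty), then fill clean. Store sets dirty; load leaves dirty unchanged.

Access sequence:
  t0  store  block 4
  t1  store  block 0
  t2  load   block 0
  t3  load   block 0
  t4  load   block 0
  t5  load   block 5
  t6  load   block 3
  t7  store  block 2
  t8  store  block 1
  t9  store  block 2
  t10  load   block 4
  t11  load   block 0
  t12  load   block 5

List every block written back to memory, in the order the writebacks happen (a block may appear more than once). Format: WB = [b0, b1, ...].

  0 | W B4 → L1 miss [D]
  1 | W B0 → L0 miss [D]
  2 | R B0 → L0 hit [D]
  3 | R B0 → L0 hit [D]
  4 | R B0 → L0 hit [D]
  5 | R B5 → L2 miss [-]
  6 | R B3 → L0 miss wb→B0 [-]
  7 | W B2 → L2 miss [D]
  8 | W B1 → L1 miss wb→B4 [D]
  9 | W B2 → L2 hit [D]
  10 | R B4 → L1 miss wb→B1 [-]
  11 | R B0 → L0 miss [-]
  12 | R B5 → L2 miss wb→B2 [-]

WB = [0, 4, 1, 2]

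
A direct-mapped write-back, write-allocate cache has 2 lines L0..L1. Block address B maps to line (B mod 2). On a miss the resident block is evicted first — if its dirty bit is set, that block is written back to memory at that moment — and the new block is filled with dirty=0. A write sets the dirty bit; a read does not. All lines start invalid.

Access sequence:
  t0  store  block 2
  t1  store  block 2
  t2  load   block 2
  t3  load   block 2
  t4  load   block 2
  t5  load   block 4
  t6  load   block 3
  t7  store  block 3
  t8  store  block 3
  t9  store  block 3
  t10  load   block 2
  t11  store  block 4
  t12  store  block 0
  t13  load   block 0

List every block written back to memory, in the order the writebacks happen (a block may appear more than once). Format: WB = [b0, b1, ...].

WB = [2, 4]

0: W B2 → L0 miss [D]
1: W B2 → L0 hit [D]
2: R B2 → L0 hit [D]
3: R B2 → L0 hit [D]
4: R B2 → L0 hit [D]
5: R B4 → L0 miss wb→B2 [-]
6: R B3 → L1 miss [-]
7: W B3 → L1 hit [D]
8: W B3 → L1 hit [D]
9: W B3 → L1 hit [D]
10: R B2 → L0 miss [-]
11: W B4 → L0 miss [D]
12: W B0 → L0 miss wb→B4 [D]
13: R B0 → L0 hit [D]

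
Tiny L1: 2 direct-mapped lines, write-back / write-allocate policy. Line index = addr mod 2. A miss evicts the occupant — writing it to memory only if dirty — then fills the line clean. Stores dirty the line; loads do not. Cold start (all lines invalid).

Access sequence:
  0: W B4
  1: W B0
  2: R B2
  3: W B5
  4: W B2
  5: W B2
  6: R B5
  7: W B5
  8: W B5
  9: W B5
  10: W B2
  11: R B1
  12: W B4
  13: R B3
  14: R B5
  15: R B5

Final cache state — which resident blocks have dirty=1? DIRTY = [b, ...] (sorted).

DIRTY = [4]

0: W B4 → L0 miss [D]
1: W B0 → L0 miss wb→B4 [D]
2: R B2 → L0 miss wb→B0 [-]
3: W B5 → L1 miss [D]
4: W B2 → L0 hit [D]
5: W B2 → L0 hit [D]
6: R B5 → L1 hit [D]
7: W B5 → L1 hit [D]
8: W B5 → L1 hit [D]
9: W B5 → L1 hit [D]
10: W B2 → L0 hit [D]
11: R B1 → L1 miss wb→B5 [-]
12: W B4 → L0 miss wb→B2 [D]
13: R B3 → L1 miss [-]
14: R B5 → L1 miss [-]
15: R B5 → L1 hit [-]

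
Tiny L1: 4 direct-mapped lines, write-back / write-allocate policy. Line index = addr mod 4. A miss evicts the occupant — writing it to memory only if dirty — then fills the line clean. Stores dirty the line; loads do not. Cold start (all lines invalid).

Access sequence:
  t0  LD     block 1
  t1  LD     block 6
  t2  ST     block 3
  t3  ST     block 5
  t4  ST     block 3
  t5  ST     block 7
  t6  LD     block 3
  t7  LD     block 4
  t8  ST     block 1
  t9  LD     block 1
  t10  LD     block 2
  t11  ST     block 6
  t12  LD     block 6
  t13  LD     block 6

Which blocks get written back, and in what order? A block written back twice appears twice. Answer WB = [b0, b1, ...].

  0 | R B1 → L1 miss [-]
  1 | R B6 → L2 miss [-]
  2 | W B3 → L3 miss [D]
  3 | W B5 → L1 miss [D]
  4 | W B3 → L3 hit [D]
  5 | W B7 → L3 miss wb→B3 [D]
  6 | R B3 → L3 miss wb→B7 [-]
  7 | R B4 → L0 miss [-]
  8 | W B1 → L1 miss wb→B5 [D]
  9 | R B1 → L1 hit [D]
  10 | R B2 → L2 miss [-]
  11 | W B6 → L2 miss [D]
  12 | R B6 → L2 hit [D]
  13 | R B6 → L2 hit [D]

WB = [3, 7, 5]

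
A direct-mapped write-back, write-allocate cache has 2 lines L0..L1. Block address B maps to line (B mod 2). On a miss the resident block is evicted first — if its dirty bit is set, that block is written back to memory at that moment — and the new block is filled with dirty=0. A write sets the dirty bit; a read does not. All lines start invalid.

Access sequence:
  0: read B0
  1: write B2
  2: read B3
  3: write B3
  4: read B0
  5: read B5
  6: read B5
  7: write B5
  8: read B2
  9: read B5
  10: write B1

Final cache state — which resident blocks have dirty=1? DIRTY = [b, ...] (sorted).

0: R B0 -> L0 miss  d=-]
1: W B2 -> L0 miss  d=D]
2: R B3 -> L1 miss  d=-]
3: W B3 -> L1 hit  d=D]
4: R B0 -> L0 miss wb->B2  d=-]
5: R B5 -> L1 miss wb->B3  d=-]
6: R B5 -> L1 hit  d=-]
7: W B5 -> L1 hit  d=D]
8: R B2 -> L0 miss  d=-]
9: R B5 -> L1 hit  d=D]
10: W B1 -> L1 miss wb->B5  d=D]

DIRTY = [1]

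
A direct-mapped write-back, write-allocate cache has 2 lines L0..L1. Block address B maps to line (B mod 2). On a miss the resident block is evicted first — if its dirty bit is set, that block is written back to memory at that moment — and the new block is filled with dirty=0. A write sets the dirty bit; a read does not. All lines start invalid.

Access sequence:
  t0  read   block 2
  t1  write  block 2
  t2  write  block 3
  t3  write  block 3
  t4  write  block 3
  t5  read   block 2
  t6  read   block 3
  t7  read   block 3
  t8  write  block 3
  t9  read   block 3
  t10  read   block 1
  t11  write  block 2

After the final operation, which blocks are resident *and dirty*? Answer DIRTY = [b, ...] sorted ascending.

0: R B2 -> L0 miss  d=-]
1: W B2 -> L0 hit  d=D]
2: W B3 -> L1 miss  d=D]
3: W B3 -> L1 hit  d=D]
4: W B3 -> L1 hit  d=D]
5: R B2 -> L0 hit  d=D]
6: R B3 -> L1 hit  d=D]
7: R B3 -> L1 hit  d=D]
8: W B3 -> L1 hit  d=D]
9: R B3 -> L1 hit  d=D]
10: R B1 -> L1 miss wb->B3  d=-]
11: W B2 -> L0 hit  d=D]

DIRTY = [2]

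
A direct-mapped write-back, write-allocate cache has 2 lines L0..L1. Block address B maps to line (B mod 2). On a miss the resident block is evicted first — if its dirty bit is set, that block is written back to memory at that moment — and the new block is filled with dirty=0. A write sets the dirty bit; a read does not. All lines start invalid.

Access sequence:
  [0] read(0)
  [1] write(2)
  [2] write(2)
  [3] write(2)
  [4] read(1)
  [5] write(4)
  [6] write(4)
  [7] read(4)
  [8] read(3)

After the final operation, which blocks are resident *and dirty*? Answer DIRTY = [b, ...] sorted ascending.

0: R B0 -> L0 miss  d=-]
1: W B2 -> L0 miss  d=D]
2: W B2 -> L0 hit  d=D]
3: W B2 -> L0 hit  d=D]
4: R B1 -> L1 miss  d=-]
5: W B4 -> L0 miss wb->B2  d=D]
6: W B4 -> L0 hit  d=D]
7: R B4 -> L0 hit  d=D]
8: R B3 -> L1 miss  d=-]

DIRTY = [4]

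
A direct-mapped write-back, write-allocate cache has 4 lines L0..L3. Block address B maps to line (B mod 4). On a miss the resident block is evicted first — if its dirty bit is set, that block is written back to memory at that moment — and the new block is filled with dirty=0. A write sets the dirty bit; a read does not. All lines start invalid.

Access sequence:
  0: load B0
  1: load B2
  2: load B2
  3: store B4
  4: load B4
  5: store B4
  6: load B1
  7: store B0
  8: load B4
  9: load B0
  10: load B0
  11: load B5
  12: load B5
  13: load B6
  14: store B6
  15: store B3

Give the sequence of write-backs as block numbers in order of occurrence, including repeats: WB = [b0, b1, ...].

WB = [4, 0]

  0 | R B0 → L0 miss [-]
  1 | R B2 → L2 miss [-]
  2 | R B2 → L2 hit [-]
  3 | W B4 → L0 miss [D]
  4 | R B4 → L0 hit [D]
  5 | W B4 → L0 hit [D]
  6 | R B1 → L1 miss [-]
  7 | W B0 → L0 miss wb→B4 [D]
  8 | R B4 → L0 miss wb→B0 [-]
  9 | R B0 → L0 miss [-]
  10 | R B0 → L0 hit [-]
  11 | R B5 → L1 miss [-]
  12 | R B5 → L1 hit [-]
  13 | R B6 → L2 miss [-]
  14 | W B6 → L2 hit [D]
  15 | W B3 → L3 miss [D]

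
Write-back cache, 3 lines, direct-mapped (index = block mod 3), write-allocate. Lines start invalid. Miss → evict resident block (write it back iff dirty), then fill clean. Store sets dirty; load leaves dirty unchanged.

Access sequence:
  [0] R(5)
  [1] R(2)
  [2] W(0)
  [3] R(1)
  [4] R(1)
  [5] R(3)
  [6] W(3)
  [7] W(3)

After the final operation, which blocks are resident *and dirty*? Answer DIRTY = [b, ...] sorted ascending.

DIRTY = [3]

0: R B5 -> L2 miss  d=-]
1: R B2 -> L2 miss  d=-]
2: W B0 -> L0 miss  d=D]
3: R B1 -> L1 miss  d=-]
4: R B1 -> L1 hit  d=-]
5: R B3 -> L0 miss wb->B0  d=-]
6: W B3 -> L0 hit  d=D]
7: W B3 -> L0 hit  d=D]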